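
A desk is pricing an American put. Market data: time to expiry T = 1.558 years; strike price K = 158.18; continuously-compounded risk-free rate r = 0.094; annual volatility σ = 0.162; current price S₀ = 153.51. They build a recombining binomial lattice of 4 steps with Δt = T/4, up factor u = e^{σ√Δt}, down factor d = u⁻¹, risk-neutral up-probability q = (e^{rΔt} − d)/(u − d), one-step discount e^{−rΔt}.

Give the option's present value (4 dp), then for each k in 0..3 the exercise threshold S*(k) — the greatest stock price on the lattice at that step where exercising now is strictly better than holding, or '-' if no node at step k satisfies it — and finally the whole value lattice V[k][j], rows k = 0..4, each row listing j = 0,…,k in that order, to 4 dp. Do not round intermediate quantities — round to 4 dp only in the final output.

price = 8.1333
boundary = - 138.7483 125.4061 138.7483
tree:
8.1333
19.4317 2.7435
32.7739 7.3663 0.5051
44.8331 19.4317 1.5359 0.0000
55.7326 32.7739 4.6700 0.0000 0.0000

Δt=0.38950, u=1.10639, d=0.90384, q=0.65885, disc=e^(-rΔt)=0.96405
k=4 terminal: V=max(K-S,0) → 55.7326 32.7739 4.6700 0.0000 0.0000
k=3: j=0 S=113.3469 intr=44.8331 cont=39.1463 V=44.8331[EX]; j=1 S=138.7483 intr=19.4317 cont=13.7450 V=19.4317[EX]; j=2 S=169.8422 intr=0.0000 cont=1.5359 V=1.5359[hold]; j=3 S=207.9043 intr=0.0000 cont=0.0000 V=0.0000[hold]  S*(3)=138.7483
k=2: j=0 S=125.4061 intr=32.7739 cont=27.0872 V=32.7739[EX]; j=1 S=153.5100 intr=4.6700 cont=7.3663 V=7.3663[hold]; j=2 S=187.9120 intr=0.0000 cont=0.5051 V=0.5051[hold]  S*(2)=125.4061
k=1: j=0 S=138.7483 intr=19.4317 cont=15.4576 V=19.4317[EX]; j=1 S=169.8422 intr=0.0000 cont=2.7435 V=2.7435[hold]  S*(1)=138.7483
k=0: j=0 S=153.5100 intr=4.6700 cont=8.1333 V=8.1333[hold]  S*(0)=-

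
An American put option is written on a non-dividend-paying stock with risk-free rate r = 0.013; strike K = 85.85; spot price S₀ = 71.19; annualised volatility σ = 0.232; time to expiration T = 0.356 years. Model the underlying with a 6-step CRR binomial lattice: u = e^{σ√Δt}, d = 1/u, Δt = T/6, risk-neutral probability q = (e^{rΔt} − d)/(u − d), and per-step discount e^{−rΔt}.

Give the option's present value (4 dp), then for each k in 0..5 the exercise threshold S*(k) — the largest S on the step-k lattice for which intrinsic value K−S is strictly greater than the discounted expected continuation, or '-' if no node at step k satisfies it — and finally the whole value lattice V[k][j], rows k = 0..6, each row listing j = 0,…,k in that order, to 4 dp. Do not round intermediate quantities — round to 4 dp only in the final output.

price = 14.9282
boundary = - 67.2785 63.5819 67.2785 71.1900 75.3289
tree:
14.9282
18.5715 11.2002
22.2681 14.7368 7.5764
25.7615 18.5715 10.8115 4.2573
29.0631 22.2681 14.6600 6.8659 1.5781
32.1832 25.7615 18.5715 10.5211 3.1132 0.0000
35.1319 29.0631 22.2681 14.6600 6.1416 0.0000 0.0000

params: Δt=0.05933 u=1.05814 d=0.94506 q=0.49270 e^(-rΔt)=0.99923
t_6 payoffs: 35.1319 29.0631 22.2681 14.6600 6.1416 0.0000 0.0000
t_5: node(5,0) S=53.6668 payoff=32.1832 vs cont=32.1170 → 32.1832 [stop]  node(5,1) S=60.0885 payoff=25.7615 vs cont=25.6954 → 25.7615 [stop]  node(5,2) S=67.2785 payoff=18.5715 vs cont=18.5053 → 18.5715 [stop]  node(5,3) S=75.3289 payoff=10.5211 vs cont=10.4549 → 10.5211 [stop]  node(5,4) S=84.3426 payoff=1.5074 vs cont=3.1132 → 3.1132 [wait]  node(5,5) S=94.4349 payoff=0.0000 vs cont=0.0000 → 0.0000 [wait]  ⇒ S*(5)=75.3289
t_4: node(4,0) S=56.7869 payoff=29.0631 vs cont=28.9969 → 29.0631 [stop]  node(4,1) S=63.5819 payoff=22.2681 vs cont=22.2019 → 22.2681 [stop]  node(4,2) S=71.1900 payoff=14.6600 vs cont=14.5938 → 14.6600 [stop]  node(4,3) S=79.7084 payoff=6.1416 vs cont=6.8659 → 6.8659 [wait]  node(4,4) S=89.2462 payoff=0.0000 vs cont=1.5781 → 1.5781 [wait]  ⇒ S*(4)=71.1900
t_3: node(3,0) S=60.0885 payoff=25.7615 vs cont=25.6954 → 25.7615 [stop]  node(3,1) S=67.2785 payoff=18.5715 vs cont=18.5053 → 18.5715 [stop]  node(3,2) S=75.3289 payoff=10.5211 vs cont=10.8115 → 10.8115 [wait]  node(3,3) S=84.3426 payoff=1.5074 vs cont=4.2573 → 4.2573 [wait]  ⇒ S*(3)=67.2785
t_2: node(2,0) S=63.5819 payoff=22.2681 vs cont=22.2019 → 22.2681 [stop]  node(2,1) S=71.1900 payoff=14.6600 vs cont=14.7368 → 14.7368 [wait]  node(2,2) S=79.7084 payoff=6.1416 vs cont=7.5764 → 7.5764 [wait]  ⇒ S*(2)=63.5819
t_1: node(1,0) S=67.2785 payoff=18.5715 vs cont=18.5431 → 18.5715 [stop]  node(1,1) S=75.3289 payoff=10.5211 vs cont=11.2002 → 11.2002 [wait]  ⇒ S*(1)=67.2785
t_0: node(0,0) S=71.1900 payoff=14.6600 vs cont=14.9282 → 14.9282 [wait]  ⇒ S*(0)=-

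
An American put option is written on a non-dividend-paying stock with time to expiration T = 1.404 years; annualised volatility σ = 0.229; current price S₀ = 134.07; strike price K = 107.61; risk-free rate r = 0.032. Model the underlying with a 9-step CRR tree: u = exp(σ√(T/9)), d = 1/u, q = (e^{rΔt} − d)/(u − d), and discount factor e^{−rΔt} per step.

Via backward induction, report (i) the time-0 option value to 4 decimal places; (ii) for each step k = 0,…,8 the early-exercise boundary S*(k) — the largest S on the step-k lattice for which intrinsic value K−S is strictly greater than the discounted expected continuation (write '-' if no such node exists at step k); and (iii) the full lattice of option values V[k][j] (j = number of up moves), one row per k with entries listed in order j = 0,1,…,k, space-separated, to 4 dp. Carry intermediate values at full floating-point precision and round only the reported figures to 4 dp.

price = 3.0111
boundary = - - - - - 85.2956 77.9194 85.2956 93.3701
tree:
3.0111
4.7466 1.3399
7.3152 2.2762 0.4356
10.9765 3.7994 0.8059 0.0771
15.9530 6.2079 1.4766 0.1565 0.0000
22.3144 9.8765 2.6738 0.3178 0.0000 0.0000
29.6906 15.1859 4.7707 0.6452 0.0000 0.0000 0.0000
36.4289 22.3144 8.3499 1.3101 0.0000 0.0000 0.0000 0.0000
42.5845 29.6906 14.2399 2.6601 0.0000 0.0000 0.0000 0.0000 0.0000
48.2077 36.4289 22.3144 5.4011 0.0000 0.0000 0.0000 0.0000 0.0000 0.0000

Δt=0.15600  u=1.09466  d=0.91352  q=0.50503  discount=0.99502
step 9 (expiry): payoffs max(K−S,0) = 48.2077 36.4289 22.3144 5.4011 0.0000 0.0000 0.0000 0.0000 0.0000 0.0000
step 8: (k=8,j=0): S=65.0255, (K−S)⁺=42.5845, hold=42.0486 ⇒ V=42.5845 exercise | (k=8,j=1): S=77.9194, (K−S)⁺=29.6906, hold=29.1547 ⇒ V=29.6906 exercise | (k=8,j=2): S=93.3701, (K−S)⁺=14.2399, hold=13.7041 ⇒ V=14.2399 exercise | (k=8,j=3): S=111.8844, (K−S)⁺=0.0000, hold=2.6601 ⇒ V=2.6601 continue | (k=8,j=4): S=134.0700, (K−S)⁺=0.0000, hold=0.0000 ⇒ V=0.0000 continue | (k=8,j=5): S=160.6547, (K−S)⁺=0.0000, hold=0.0000 ⇒ V=0.0000 continue | (k=8,j=6): S=192.5110, (K−S)⁺=0.0000, hold=0.0000 ⇒ V=0.0000 continue | (k=8,j=7): S=230.6839, (K−S)⁺=0.0000, hold=0.0000 ⇒ V=0.0000 continue | (k=8,j=8): S=276.4263, (K−S)⁺=0.0000, hold=0.0000 ⇒ V=0.0000 continue  boundary S*=93.3701
step 7: (k=7,j=0): S=71.1811, (K−S)⁺=36.4289, hold=35.8930 ⇒ V=36.4289 exercise | (k=7,j=1): S=85.2956, (K−S)⁺=22.3144, hold=21.7785 ⇒ V=22.3144 exercise | (k=7,j=2): S=102.2089, (K−S)⁺=5.4011, hold=8.3499 ⇒ V=8.3499 continue | (k=7,j=3): S=122.4759, (K−S)⁺=0.0000, hold=1.3101 ⇒ V=1.3101 continue | (k=7,j=4): S=146.7616, (K−S)⁺=0.0000, hold=0.0000 ⇒ V=0.0000 continue | (k=7,j=5): S=175.8630, (K−S)⁺=0.0000, hold=0.0000 ⇒ V=0.0000 continue | (k=7,j=6): S=210.7349, (K−S)⁺=0.0000, hold=0.0000 ⇒ V=0.0000 continue | (k=7,j=7): S=252.5215, (K−S)⁺=0.0000, hold=0.0000 ⇒ V=0.0000 continue  boundary S*=85.2956
step 6: (k=6,j=0): S=77.9194, (K−S)⁺=29.6906, hold=29.1547 ⇒ V=29.6906 exercise | (k=6,j=1): S=93.3701, (K−S)⁺=14.2399, hold=15.1859 ⇒ V=15.1859 continue | (k=6,j=2): S=111.8844, (K−S)⁺=0.0000, hold=4.7707 ⇒ V=4.7707 continue | (k=6,j=3): S=134.0700, (K−S)⁺=0.0000, hold=0.6452 ⇒ V=0.6452 continue | (k=6,j=4): S=160.6547, (K−S)⁺=0.0000, hold=0.0000 ⇒ V=0.0000 continue | (k=6,j=5): S=192.5110, (K−S)⁺=0.0000, hold=0.0000 ⇒ V=0.0000 continue | (k=6,j=6): S=230.6839, (K−S)⁺=0.0000, hold=0.0000 ⇒ V=0.0000 continue  boundary S*=77.9194
step 5: (k=5,j=0): S=85.2956, (K−S)⁺=22.3144, hold=22.2539 ⇒ V=22.3144 exercise | (k=5,j=1): S=102.2089, (K−S)⁺=5.4011, hold=9.8765 ⇒ V=9.8765 continue | (k=5,j=2): S=122.4759, (K−S)⁺=0.0000, hold=2.6738 ⇒ V=2.6738 continue | (k=5,j=3): S=146.7616, (K−S)⁺=0.0000, hold=0.3178 ⇒ V=0.3178 continue | (k=5,j=4): S=175.8630, (K−S)⁺=0.0000, hold=0.0000 ⇒ V=0.0000 continue | (k=5,j=5): S=210.7349, (K−S)⁺=0.0000, hold=0.0000 ⇒ V=0.0000 continue  boundary S*=85.2956
step 4: (k=4,j=0): S=93.3701, (K−S)⁺=14.2399, hold=15.9530 ⇒ V=15.9530 continue | (k=4,j=1): S=111.8844, (K−S)⁺=0.0000, hold=6.2079 ⇒ V=6.2079 continue | (k=4,j=2): S=134.0700, (K−S)⁺=0.0000, hold=1.4766 ⇒ V=1.4766 continue | (k=4,j=3): S=160.6547, (K−S)⁺=0.0000, hold=0.1565 ⇒ V=0.1565 continue | (k=4,j=4): S=192.5110, (K−S)⁺=0.0000, hold=0.0000 ⇒ V=0.0000 continue  boundary S*=-
step 3: (k=3,j=0): S=102.2089, (K−S)⁺=5.4011, hold=10.9765 ⇒ V=10.9765 continue | (k=3,j=1): S=122.4759, (K−S)⁺=0.0000, hold=3.7994 ⇒ V=3.7994 continue | (k=3,j=2): S=146.7616, (K−S)⁺=0.0000, hold=0.8059 ⇒ V=0.8059 continue | (k=3,j=3): S=175.8630, (K−S)⁺=0.0000, hold=0.0771 ⇒ V=0.0771 continue  boundary S*=-
step 2: (k=2,j=0): S=111.8844, (K−S)⁺=0.0000, hold=7.3152 ⇒ V=7.3152 continue | (k=2,j=1): S=134.0700, (K−S)⁺=0.0000, hold=2.2762 ⇒ V=2.2762 continue | (k=2,j=2): S=160.6547, (K−S)⁺=0.0000, hold=0.4356 ⇒ V=0.4356 continue  boundary S*=-
step 1: (k=1,j=0): S=122.4759, (K−S)⁺=0.0000, hold=4.7466 ⇒ V=4.7466 continue | (k=1,j=1): S=146.7616, (K−S)⁺=0.0000, hold=1.3399 ⇒ V=1.3399 continue  boundary S*=-
step 0: (k=0,j=0): S=134.0700, (K−S)⁺=0.0000, hold=3.0111 ⇒ V=3.0111 continue  boundary S*=-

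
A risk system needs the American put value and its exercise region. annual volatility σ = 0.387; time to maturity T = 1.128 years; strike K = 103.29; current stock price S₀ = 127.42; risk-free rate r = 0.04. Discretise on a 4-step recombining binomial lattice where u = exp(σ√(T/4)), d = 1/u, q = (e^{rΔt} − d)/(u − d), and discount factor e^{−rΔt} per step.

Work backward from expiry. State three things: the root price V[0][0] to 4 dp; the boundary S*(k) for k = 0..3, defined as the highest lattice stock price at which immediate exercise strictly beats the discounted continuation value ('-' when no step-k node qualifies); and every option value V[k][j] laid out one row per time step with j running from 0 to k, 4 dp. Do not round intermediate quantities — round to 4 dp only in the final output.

Δt=0.28200  u=1.22815  d=0.81423  q=0.47621  discount=0.98878
step 4 (expiry): payoffs max(K−S,0) = 47.2848 18.8141 0.0000 0.0000 0.0000
step 3: (k=3,j=0): S=68.7829, (K−S)⁺=34.5071, hold=33.3485 ⇒ V=34.5071 exercise | (k=3,j=1): S=103.7493, (K−S)⁺=0.0000, hold=9.7441 ⇒ V=9.7441 continue | (k=3,j=2): S=156.4912, (K−S)⁺=0.0000, hold=0.0000 ⇒ V=0.0000 continue | (k=3,j=3): S=236.0450, (K−S)⁺=0.0000, hold=0.0000 ⇒ V=0.0000 continue  boundary S*=68.7829
step 2: (k=2,j=0): S=84.4759, (K−S)⁺=18.8141, hold=22.4600 ⇒ V=22.4600 continue | (k=2,j=1): S=127.4200, (K−S)⁺=0.0000, hold=5.0467 ⇒ V=5.0467 continue | (k=2,j=2): S=192.1951, (K−S)⁺=0.0000, hold=0.0000 ⇒ V=0.0000 continue  boundary S*=-
step 1: (k=1,j=0): S=103.7493, (K−S)⁺=0.0000, hold=14.0087 ⇒ V=14.0087 continue | (k=1,j=1): S=156.4912, (K−S)⁺=0.0000, hold=2.6137 ⇒ V=2.6137 continue  boundary S*=-
step 0: (k=0,j=0): S=127.4200, (K−S)⁺=0.0000, hold=8.4861 ⇒ V=8.4861 continue  boundary S*=-

price = 8.4861
boundary = - - - 68.7829
tree:
8.4861
14.0087 2.6137
22.4600 5.0467 0.0000
34.5071 9.7441 0.0000 0.0000
47.2848 18.8141 0.0000 0.0000 0.0000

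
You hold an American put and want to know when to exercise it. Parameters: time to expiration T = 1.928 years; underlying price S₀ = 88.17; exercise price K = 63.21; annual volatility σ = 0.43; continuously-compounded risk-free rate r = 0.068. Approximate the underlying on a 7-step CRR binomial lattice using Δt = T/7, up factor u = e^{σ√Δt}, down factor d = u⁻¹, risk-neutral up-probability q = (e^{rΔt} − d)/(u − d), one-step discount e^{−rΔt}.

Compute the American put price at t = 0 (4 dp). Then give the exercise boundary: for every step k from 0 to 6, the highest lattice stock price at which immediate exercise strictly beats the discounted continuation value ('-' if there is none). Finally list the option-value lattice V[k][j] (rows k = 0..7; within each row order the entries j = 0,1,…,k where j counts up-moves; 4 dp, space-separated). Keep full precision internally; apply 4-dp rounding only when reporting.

price = 5.4432
boundary = - - - - 35.7514 44.8022 35.7514
tree:
5.4432
8.5593 2.3512
13.0941 4.0842 0.6052
19.3638 6.9561 1.1981 0.0000
27.4586 11.5347 2.3720 0.0000 0.0000
34.6811 18.4078 4.6962 0.0000 0.0000 0.0000
40.4444 27.4586 9.2977 0.0000 0.0000 0.0000 0.0000
45.0435 34.6811 18.4078 0.0000 0.0000 0.0000 0.0000 0.0000

Δt=0.27543  u=1.25316  d=0.79798  q=0.48536  discount=0.98145
step 7 (expiry): payoffs max(K−S,0) = 45.0435 34.6811 18.4078 0.0000 0.0000 0.0000 0.0000 0.0000
step 6: (k=6,j=0): S=22.7656, (K−S)⁺=40.4444, hold=39.2716 ⇒ V=40.4444 exercise | (k=6,j=1): S=35.7514, (K−S)⁺=27.4586, hold=26.2858 ⇒ V=27.4586 exercise | (k=6,j=2): S=56.1444, (K−S)⁺=7.0656, hold=9.2977 ⇒ V=9.2977 continue | (k=6,j=3): S=88.1700, (K−S)⁺=0.0000, hold=0.0000 ⇒ V=0.0000 continue | (k=6,j=4): S=138.4634, (K−S)⁺=0.0000, hold=0.0000 ⇒ V=0.0000 continue | (k=6,j=5): S=217.4448, (K−S)⁺=0.0000, hold=0.0000 ⇒ V=0.0000 continue | (k=6,j=6): S=341.4783, (K−S)⁺=0.0000, hold=0.0000 ⇒ V=0.0000 continue  boundary S*=35.7514
step 5: (k=5,j=0): S=28.5289, (K−S)⁺=34.6811, hold=33.5082 ⇒ V=34.6811 exercise | (k=5,j=1): S=44.8022, (K−S)⁺=18.4078, hold=18.2982 ⇒ V=18.4078 exercise | (k=5,j=2): S=70.3581, (K−S)⁺=0.0000, hold=4.6962 ⇒ V=4.6962 continue | (k=5,j=3): S=110.4912, (K−S)⁺=0.0000, hold=0.0000 ⇒ V=0.0000 continue | (k=5,j=4): S=173.5170, (K−S)⁺=0.0000, hold=0.0000 ⇒ V=0.0000 continue | (k=5,j=5): S=272.4934, (K−S)⁺=0.0000, hold=0.0000 ⇒ V=0.0000 continue  boundary S*=44.8022
step 4: (k=4,j=0): S=35.7514, (K−S)⁺=27.4586, hold=26.2858 ⇒ V=27.4586 exercise | (k=4,j=1): S=56.1444, (K−S)⁺=7.0656, hold=11.5347 ⇒ V=11.5347 continue | (k=4,j=2): S=88.1700, (K−S)⁺=0.0000, hold=2.3720 ⇒ V=2.3720 continue | (k=4,j=3): S=138.4634, (K−S)⁺=0.0000, hold=0.0000 ⇒ V=0.0000 continue | (k=4,j=4): S=217.4448, (K−S)⁺=0.0000, hold=0.0000 ⇒ V=0.0000 continue  boundary S*=35.7514
step 3: (k=3,j=0): S=44.8022, (K−S)⁺=18.4078, hold=19.3638 ⇒ V=19.3638 continue | (k=3,j=1): S=70.3581, (K−S)⁺=0.0000, hold=6.9561 ⇒ V=6.9561 continue | (k=3,j=2): S=110.4912, (K−S)⁺=0.0000, hold=1.1981 ⇒ V=1.1981 continue | (k=3,j=3): S=173.5170, (K−S)⁺=0.0000, hold=0.0000 ⇒ V=0.0000 continue  boundary S*=-
step 2: (k=2,j=0): S=56.1444, (K−S)⁺=7.0656, hold=13.0941 ⇒ V=13.0941 continue | (k=2,j=1): S=88.1700, (K−S)⁺=0.0000, hold=4.0842 ⇒ V=4.0842 continue | (k=2,j=2): S=138.4634, (K−S)⁺=0.0000, hold=0.6052 ⇒ V=0.6052 continue  boundary S*=-
step 1: (k=1,j=0): S=70.3581, (K−S)⁺=0.0000, hold=8.5593 ⇒ V=8.5593 continue | (k=1,j=1): S=110.4912, (K−S)⁺=0.0000, hold=2.3512 ⇒ V=2.3512 continue  boundary S*=-
step 0: (k=0,j=0): S=88.1700, (K−S)⁺=0.0000, hold=5.4432 ⇒ V=5.4432 continue  boundary S*=-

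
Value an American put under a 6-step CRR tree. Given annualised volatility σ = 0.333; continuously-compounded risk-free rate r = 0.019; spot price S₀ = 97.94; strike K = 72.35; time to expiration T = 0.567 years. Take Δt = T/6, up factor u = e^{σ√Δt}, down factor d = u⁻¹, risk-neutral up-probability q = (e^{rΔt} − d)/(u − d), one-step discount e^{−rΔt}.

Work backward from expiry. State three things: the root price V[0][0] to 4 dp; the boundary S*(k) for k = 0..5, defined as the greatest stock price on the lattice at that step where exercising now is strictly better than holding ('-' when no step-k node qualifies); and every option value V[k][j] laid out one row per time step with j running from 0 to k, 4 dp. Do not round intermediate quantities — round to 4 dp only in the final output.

price = 1.1434
boundary = - - - - - 58.7047
tree:
1.1434
1.9664 0.2674
3.3271 0.5183 0.0000
5.5100 1.0046 0.0000 0.0000
8.8601 1.9474 0.0000 0.0000 0.0000
13.6453 3.7750 0.0000 0.0000 0.0000 0.0000
19.3574 7.3175 0.0000 0.0000 0.0000 0.0000 0.0000

Δt=0.09450, u=1.10779, d=0.90270, q=0.48319, disc=e^(-rΔt)=0.99821
k=6 terminal: V=max(K-S,0) → 19.3574 7.3175 0.0000 0.0000 0.0000 0.0000 0.0000
k=5: j=0 S=58.7047 intr=13.6453 cont=13.5155 V=13.6453[EX]; j=1 S=72.0423 intr=0.3077 cont=3.7750 V=3.7750[hold]; j=2 S=88.4103 intr=0.0000 cont=0.0000 V=0.0000[hold]; j=3 S=108.4970 intr=0.0000 cont=0.0000 V=0.0000[hold]; j=4 S=133.1473 intr=0.0000 cont=0.0000 V=0.0000[hold]; j=5 S=163.3982 intr=0.0000 cont=0.0000 V=0.0000[hold]  S*(5)=58.7047
k=4: j=0 S=65.0325 intr=7.3175 cont=8.8601 V=8.8601[hold]; j=1 S=79.8078 intr=0.0000 cont=1.9474 V=1.9474[hold]; j=2 S=97.9400 intr=0.0000 cont=0.0000 V=0.0000[hold]; j=3 S=120.1918 intr=0.0000 cont=0.0000 V=0.0000[hold]; j=4 S=147.4993 intr=0.0000 cont=0.0000 V=0.0000[hold]  S*(4)=-
k=3: j=0 S=72.0423 intr=0.3077 cont=5.5100 V=5.5100[hold]; j=1 S=88.4103 intr=0.0000 cont=1.0046 V=1.0046[hold]; j=2 S=108.4970 intr=0.0000 cont=0.0000 V=0.0000[hold]; j=3 S=133.1473 intr=0.0000 cont=0.0000 V=0.0000[hold]  S*(3)=-
k=2: j=0 S=79.8078 intr=0.0000 cont=3.3271 V=3.3271[hold]; j=1 S=97.9400 intr=0.0000 cont=0.5183 V=0.5183[hold]; j=2 S=120.1918 intr=0.0000 cont=0.0000 V=0.0000[hold]  S*(2)=-
k=1: j=0 S=88.4103 intr=0.0000 cont=1.9664 V=1.9664[hold]; j=1 S=108.4970 intr=0.0000 cont=0.2674 V=0.2674[hold]  S*(1)=-
k=0: j=0 S=97.9400 intr=0.0000 cont=1.1434 V=1.1434[hold]  S*(0)=-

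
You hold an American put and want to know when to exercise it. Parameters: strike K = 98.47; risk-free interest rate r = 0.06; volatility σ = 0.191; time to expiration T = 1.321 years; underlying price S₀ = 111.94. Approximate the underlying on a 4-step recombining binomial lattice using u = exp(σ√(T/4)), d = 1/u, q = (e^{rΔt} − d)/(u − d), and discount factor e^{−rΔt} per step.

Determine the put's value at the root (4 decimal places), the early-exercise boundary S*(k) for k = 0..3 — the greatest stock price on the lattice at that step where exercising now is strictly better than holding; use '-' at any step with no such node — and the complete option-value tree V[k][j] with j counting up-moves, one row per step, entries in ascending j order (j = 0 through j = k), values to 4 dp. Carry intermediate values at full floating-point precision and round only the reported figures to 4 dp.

price = 2.5207
boundary = - - - 80.5336
tree:
2.5207
5.0221 0.6731
9.7059 1.5732 0.0000
17.9364 3.6769 0.0000 0.0000
26.3081 8.5934 0.0000 0.0000 0.0000

params: Δt=0.33025 u=1.11601 d=0.89605 q=0.56357 e^(-rΔt)=0.98038
t_4 payoffs: 26.3081 8.5934 0.0000 0.0000 0.0000
t_3: node(3,0) S=80.5336 payoff=17.9364 vs cont=16.0044 → 17.9364 [stop]  node(3,1) S=100.3035 payoff=0.0000 vs cont=3.6769 → 3.6769 [wait]  node(3,2) S=124.9265 payoff=0.0000 vs cont=0.0000 → 0.0000 [wait]  node(3,3) S=155.5942 payoff=0.0000 vs cont=0.0000 → 0.0000 [wait]  ⇒ S*(3)=80.5336
t_2: node(2,0) S=89.8766 payoff=8.5934 vs cont=9.7059 → 9.7059 [wait]  node(2,1) S=111.9400 payoff=0.0000 vs cont=1.5732 → 1.5732 [wait]  node(2,2) S=139.4196 payoff=0.0000 vs cont=0.0000 → 0.0000 [wait]  ⇒ S*(2)=-
t_1: node(1,0) S=100.3035 payoff=0.0000 vs cont=5.0221 → 5.0221 [wait]  node(1,1) S=124.9265 payoff=0.0000 vs cont=0.6731 → 0.6731 [wait]  ⇒ S*(1)=-
t_0: node(0,0) S=111.9400 payoff=0.0000 vs cont=2.5207 → 2.5207 [wait]  ⇒ S*(0)=-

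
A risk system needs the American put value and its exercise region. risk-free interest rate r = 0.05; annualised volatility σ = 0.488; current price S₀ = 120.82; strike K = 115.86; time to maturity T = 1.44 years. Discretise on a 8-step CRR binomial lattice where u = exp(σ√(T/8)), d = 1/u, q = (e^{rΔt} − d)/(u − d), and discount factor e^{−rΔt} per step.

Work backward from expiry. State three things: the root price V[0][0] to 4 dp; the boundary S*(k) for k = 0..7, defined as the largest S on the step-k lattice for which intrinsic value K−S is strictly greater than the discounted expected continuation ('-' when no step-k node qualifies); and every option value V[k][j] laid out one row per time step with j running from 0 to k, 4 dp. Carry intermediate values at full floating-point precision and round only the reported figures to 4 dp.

price = 20.9045
boundary = - - - 64.9215 52.7803 64.9215 79.8556 64.9215
tree:
20.9045
29.0732 12.0986
39.1875 18.2316 5.4183
50.9385 26.6954 9.0418 1.4381
63.0797 37.7145 14.7881 2.7384 0.0000
72.9503 50.9385 23.5337 5.2144 0.0000 0.0000
80.9750 63.0797 36.0044 9.9294 0.0000 0.0000 0.0000
87.4990 72.9503 50.9385 18.9077 0.0000 0.0000 0.0000 0.0000
92.8029 80.9750 63.0797 36.0044 0.0000 0.0000 0.0000 0.0000 0.0000

Δt=0.18000  u=1.23003  d=0.81299  q=0.47010  discount=0.99104
step 8 (expiry): payoffs max(K−S,0) = 92.8029 80.9750 63.0797 36.0044 0.0000 0.0000 0.0000 0.0000 0.0000
step 7: (k=7,j=0): S=28.3610, (K−S)⁺=87.4990, hold=86.4609 ⇒ V=87.4990 exercise | (k=7,j=1): S=42.9097, (K−S)⁺=72.9503, hold=71.9123 ⇒ V=72.9503 exercise | (k=7,j=2): S=64.9215, (K−S)⁺=50.9385, hold=49.9004 ⇒ V=50.9385 exercise | (k=7,j=3): S=98.2250, (K−S)⁺=17.6350, hold=18.9077 ⇒ V=18.9077 continue | (k=7,j=4): S=148.6126, (K−S)⁺=0.0000, hold=0.0000 ⇒ V=0.0000 continue | (k=7,j=5): S=224.8480, (K−S)⁺=0.0000, hold=0.0000 ⇒ V=0.0000 continue | (k=7,j=6): S=340.1906, (K−S)⁺=0.0000, hold=0.0000 ⇒ V=0.0000 continue | (k=7,j=7): S=514.7019, (K−S)⁺=0.0000, hold=0.0000 ⇒ V=0.0000 continue  boundary S*=64.9215
step 6: (k=6,j=0): S=34.8850, (K−S)⁺=80.9750, hold=79.9369 ⇒ V=80.9750 exercise | (k=6,j=1): S=52.7803, (K−S)⁺=63.0797, hold=62.0416 ⇒ V=63.0797 exercise | (k=6,j=2): S=79.8556, (K−S)⁺=36.0044, hold=35.5593 ⇒ V=36.0044 exercise | (k=6,j=3): S=120.8200, (K−S)⁺=0.0000, hold=9.9294 ⇒ V=9.9294 continue | (k=6,j=4): S=182.7983, (K−S)⁺=0.0000, hold=0.0000 ⇒ V=0.0000 continue | (k=6,j=5): S=276.5704, (K−S)⁺=0.0000, hold=0.0000 ⇒ V=0.0000 continue | (k=6,j=6): S=418.4457, (K−S)⁺=0.0000, hold=0.0000 ⇒ V=0.0000 continue  boundary S*=79.8556
step 5: (k=5,j=0): S=42.9097, (K−S)⁺=72.9503, hold=71.9123 ⇒ V=72.9503 exercise | (k=5,j=1): S=64.9215, (K−S)⁺=50.9385, hold=49.9004 ⇒ V=50.9385 exercise | (k=5,j=2): S=98.2250, (K−S)⁺=17.6350, hold=23.5337 ⇒ V=23.5337 continue | (k=5,j=3): S=148.6126, (K−S)⁺=0.0000, hold=5.2144 ⇒ V=5.2144 continue | (k=5,j=4): S=224.8480, (K−S)⁺=0.0000, hold=0.0000 ⇒ V=0.0000 continue | (k=5,j=5): S=340.1906, (K−S)⁺=0.0000, hold=0.0000 ⇒ V=0.0000 continue  boundary S*=64.9215
step 4: (k=4,j=0): S=52.7803, (K−S)⁺=63.0797, hold=62.0416 ⇒ V=63.0797 exercise | (k=4,j=1): S=79.8556, (K−S)⁺=36.0044, hold=37.7145 ⇒ V=37.7145 continue | (k=4,j=2): S=120.8200, (K−S)⁺=0.0000, hold=14.7881 ⇒ V=14.7881 continue | (k=4,j=3): S=182.7983, (K−S)⁺=0.0000, hold=2.7384 ⇒ V=2.7384 continue | (k=4,j=4): S=276.5704, (K−S)⁺=0.0000, hold=0.0000 ⇒ V=0.0000 continue  boundary S*=52.7803
step 3: (k=3,j=0): S=64.9215, (K−S)⁺=50.9385, hold=50.6971 ⇒ V=50.9385 exercise | (k=3,j=1): S=98.2250, (K−S)⁺=17.6350, hold=26.6954 ⇒ V=26.6954 continue | (k=3,j=2): S=148.6126, (K−S)⁺=0.0000, hold=9.0418 ⇒ V=9.0418 continue | (k=3,j=3): S=224.8480, (K−S)⁺=0.0000, hold=1.4381 ⇒ V=1.4381 continue  boundary S*=64.9215
step 2: (k=2,j=0): S=79.8556, (K−S)⁺=36.0044, hold=39.1875 ⇒ V=39.1875 continue | (k=2,j=1): S=120.8200, (K−S)⁺=0.0000, hold=18.2316 ⇒ V=18.2316 continue | (k=2,j=2): S=182.7983, (K−S)⁺=0.0000, hold=5.4183 ⇒ V=5.4183 continue  boundary S*=-
step 1: (k=1,j=0): S=98.2250, (K−S)⁺=17.6350, hold=29.0732 ⇒ V=29.0732 continue | (k=1,j=1): S=148.6126, (K−S)⁺=0.0000, hold=12.0986 ⇒ V=12.0986 continue  boundary S*=-
step 0: (k=0,j=0): S=120.8200, (K−S)⁺=0.0000, hold=20.9045 ⇒ V=20.9045 continue  boundary S*=-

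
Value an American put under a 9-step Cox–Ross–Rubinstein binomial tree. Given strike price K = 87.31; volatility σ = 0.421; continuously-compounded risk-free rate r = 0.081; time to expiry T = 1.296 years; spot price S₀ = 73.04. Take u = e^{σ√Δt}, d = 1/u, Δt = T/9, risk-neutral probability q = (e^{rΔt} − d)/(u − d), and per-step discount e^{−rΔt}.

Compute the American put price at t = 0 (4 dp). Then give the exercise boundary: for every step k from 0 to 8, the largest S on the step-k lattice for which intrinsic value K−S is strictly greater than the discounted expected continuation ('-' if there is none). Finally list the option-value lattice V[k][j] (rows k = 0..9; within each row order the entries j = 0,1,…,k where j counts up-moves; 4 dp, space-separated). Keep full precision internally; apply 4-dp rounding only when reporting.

price = 19.2542
boundary = - - 53.0636 45.2287 53.0636 62.2556 53.0636 62.2556 73.0400
tree:
19.2542
26.0629 12.8101
34.2464 18.3865 7.4623
42.0813 25.5549 11.5575 3.4891
48.7593 34.2464 17.3517 5.9595 1.0684
54.4513 42.0813 25.0544 9.9568 2.0499 0.0991
59.3029 48.7593 34.2464 16.1425 3.9243 0.1991 0.0000
63.4382 54.4513 42.0813 25.0544 7.4937 0.4003 0.0000 0.0000
66.9628 59.3029 48.7593 34.2464 14.2700 0.8046 0.0000 0.0000 0.0000
69.9671 63.4382 54.4513 42.0813 25.0544 1.6175 0.0000 0.0000 0.0000 0.0000

params: Δt=0.14400 u=1.17323 d=0.85235 q=0.49671 e^(-rΔt)=0.98840
t_9 payoffs: 69.9671 63.4382 54.4513 42.0813 25.0544 1.6175 0.0000 0.0000 0.0000 0.0000
t_8: node(8,0) S=20.3472 payoff=66.9628 vs cont=65.9504 → 66.9628 [stop]  node(8,1) S=28.0071 payoff=59.3029 vs cont=58.2904 → 59.3029 [stop]  node(8,2) S=38.5507 payoff=48.7593 vs cont=47.7468 → 48.7593 [stop]  node(8,3) S=53.0636 payoff=34.2464 vs cont=33.2340 → 34.2464 [stop]  node(8,4) S=73.0400 payoff=14.2700 vs cont=13.2575 → 14.2700 [stop]  node(8,5) S=100.5368 payoff=0.0000 vs cont=0.8046 → 0.8046 [wait]  node(8,6) S=138.3851 payoff=0.0000 vs cont=0.0000 → 0.0000 [wait]  node(8,7) S=190.4818 payoff=0.0000 vs cont=0.0000 → 0.0000 [wait]  node(8,8) S=262.1910 payoff=0.0000 vs cont=0.0000 → 0.0000 [wait]  ⇒ S*(8)=73.0400
t_7: node(7,0) S=23.8718 payoff=63.4382 vs cont=62.4257 → 63.4382 [stop]  node(7,1) S=32.8587 payoff=54.4513 vs cont=53.4389 → 54.4513 [stop]  node(7,2) S=45.2287 payoff=42.0813 vs cont=41.0688 → 42.0813 [stop]  node(7,3) S=62.2556 payoff=25.0544 vs cont=24.0419 → 25.0544 [stop]  node(7,4) S=85.6925 payoff=1.6175 vs cont=7.4937 → 7.4937 [wait]  node(7,5) S=117.9525 payoff=0.0000 vs cont=0.4003 → 0.4003 [wait]  node(7,6) S=162.3572 payoff=0.0000 vs cont=0.0000 → 0.0000 [wait]  node(7,7) S=223.4785 payoff=0.0000 vs cont=0.0000 → 0.0000 [wait]  ⇒ S*(7)=62.2556
t_6: node(6,0) S=28.0071 payoff=59.3029 vs cont=58.2904 → 59.3029 [stop]  node(6,1) S=38.5507 payoff=48.7593 vs cont=47.7468 → 48.7593 [stop]  node(6,2) S=53.0636 payoff=34.2464 vs cont=33.2340 → 34.2464 [stop]  node(6,3) S=73.0400 payoff=14.2700 vs cont=16.1425 → 16.1425 [wait]  node(6,4) S=100.5368 payoff=0.0000 vs cont=3.9243 → 3.9243 [wait]  node(6,5) S=138.3851 payoff=0.0000 vs cont=0.1991 → 0.1991 [wait]  node(6,6) S=190.4818 payoff=0.0000 vs cont=0.0000 → 0.0000 [wait]  ⇒ S*(6)=53.0636
t_5: node(5,0) S=32.8587 payoff=54.4513 vs cont=53.4389 → 54.4513 [stop]  node(5,1) S=45.2287 payoff=42.0813 vs cont=41.0688 → 42.0813 [stop]  node(5,2) S=62.2556 payoff=25.0544 vs cont=24.9612 → 25.0544 [stop]  node(5,3) S=85.6925 payoff=1.6175 vs cont=9.9568 → 9.9568 [wait]  node(5,4) S=117.9525 payoff=0.0000 vs cont=2.0499 → 2.0499 [wait]  node(5,5) S=162.3572 payoff=0.0000 vs cont=0.0991 → 0.0991 [wait]  ⇒ S*(5)=62.2556
t_4: node(4,0) S=38.5507 payoff=48.7593 vs cont=47.7468 → 48.7593 [stop]  node(4,1) S=53.0636 payoff=34.2464 vs cont=33.2340 → 34.2464 [stop]  node(4,2) S=73.0400 payoff=14.2700 vs cont=17.3517 → 17.3517 [wait]  node(4,3) S=100.5368 payoff=0.0000 vs cont=5.9595 → 5.9595 [wait]  node(4,4) S=138.3851 payoff=0.0000 vs cont=1.0684 → 1.0684 [wait]  ⇒ S*(4)=53.0636
t_3: node(3,0) S=45.2287 payoff=42.0813 vs cont=41.0688 → 42.0813 [stop]  node(3,1) S=62.2556 payoff=25.0544 vs cont=25.5549 → 25.5549 [wait]  node(3,2) S=85.6925 payoff=1.6175 vs cont=11.5575 → 11.5575 [wait]  node(3,3) S=117.9525 payoff=0.0000 vs cont=3.4891 → 3.4891 [wait]  ⇒ S*(3)=45.2287
t_2: node(2,0) S=53.0636 payoff=34.2464 vs cont=33.4797 → 34.2464 [stop]  node(2,1) S=73.0400 payoff=14.2700 vs cont=18.3865 → 18.3865 [wait]  node(2,2) S=100.5368 payoff=0.0000 vs cont=7.4623 → 7.4623 [wait]  ⇒ S*(2)=53.0636
t_1: node(1,0) S=62.2556 payoff=25.0544 vs cont=26.0629 → 26.0629 [wait]  node(1,1) S=85.6925 payoff=1.6175 vs cont=12.8101 → 12.8101 [wait]  ⇒ S*(1)=-
t_0: node(0,0) S=73.0400 payoff=14.2700 vs cont=19.2542 → 19.2542 [wait]  ⇒ S*(0)=-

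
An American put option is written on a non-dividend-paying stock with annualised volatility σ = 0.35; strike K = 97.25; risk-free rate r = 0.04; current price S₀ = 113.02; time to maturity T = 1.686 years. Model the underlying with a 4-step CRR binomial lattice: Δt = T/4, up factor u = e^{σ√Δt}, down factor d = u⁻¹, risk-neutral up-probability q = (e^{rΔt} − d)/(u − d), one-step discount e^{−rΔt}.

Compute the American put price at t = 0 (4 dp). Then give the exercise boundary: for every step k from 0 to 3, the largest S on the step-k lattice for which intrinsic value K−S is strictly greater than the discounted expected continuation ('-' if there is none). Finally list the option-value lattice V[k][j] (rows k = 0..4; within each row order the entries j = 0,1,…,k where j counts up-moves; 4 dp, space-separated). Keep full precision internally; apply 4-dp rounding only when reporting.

price = 10.1606
boundary = - - - 57.1611
tree:
10.1606
16.7478 3.3991
26.6326 6.6546 0.0000
40.0889 13.0281 0.0000 0.0000
51.7077 25.5060 0.0000 0.0000 0.0000

Δt=0.42150  u=1.25512  d=0.79674  q=0.48053  discount=0.98328
step 4 (expiry): payoffs max(K−S,0) = 51.7077 25.5060 0.0000 0.0000 0.0000
step 3: (k=3,j=0): S=57.1611, (K−S)⁺=40.0889, hold=38.4630 ⇒ V=40.0889 exercise | (k=3,j=1): S=90.0472, (K−S)⁺=7.2028, hold=13.0281 ⇒ V=13.0281 continue | (k=3,j=2): S=141.8536, (K−S)⁺=0.0000, hold=0.0000 ⇒ V=0.0000 continue | (k=3,j=3): S=223.4654, (K−S)⁺=0.0000, hold=0.0000 ⇒ V=0.0000 continue  boundary S*=57.1611
step 2: (k=2,j=0): S=71.7440, (K−S)⁺=25.5060, hold=26.6326 ⇒ V=26.6326 continue | (k=2,j=1): S=113.0200, (K−S)⁺=0.0000, hold=6.6546 ⇒ V=6.6546 continue | (k=2,j=2): S=178.0432, (K−S)⁺=0.0000, hold=0.0000 ⇒ V=0.0000 continue  boundary S*=-
step 1: (k=1,j=0): S=90.0472, (K−S)⁺=7.2028, hold=16.7478 ⇒ V=16.7478 continue | (k=1,j=1): S=141.8536, (K−S)⁺=0.0000, hold=3.3991 ⇒ V=3.3991 continue  boundary S*=-
step 0: (k=0,j=0): S=113.0200, (K−S)⁺=0.0000, hold=10.1606 ⇒ V=10.1606 continue  boundary S*=-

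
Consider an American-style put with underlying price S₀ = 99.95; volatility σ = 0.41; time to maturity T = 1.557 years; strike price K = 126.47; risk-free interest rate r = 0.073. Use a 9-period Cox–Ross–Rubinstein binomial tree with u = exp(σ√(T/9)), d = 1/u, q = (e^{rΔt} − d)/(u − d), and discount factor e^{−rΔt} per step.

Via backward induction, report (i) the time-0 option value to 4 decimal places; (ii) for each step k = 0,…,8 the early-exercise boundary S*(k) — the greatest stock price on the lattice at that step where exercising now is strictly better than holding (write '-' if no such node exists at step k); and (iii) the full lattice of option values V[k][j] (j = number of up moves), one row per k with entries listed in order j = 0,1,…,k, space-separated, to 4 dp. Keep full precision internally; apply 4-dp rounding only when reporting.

params: Δt=0.17300 u=1.18594 d=0.84322 q=0.49455 e^(-rΔt)=0.98745
t_9 payoffs: 104.9307 96.1762 83.8634 66.5463 42.1906 7.9357 0.0000 0.0000 0.0000 0.0000
t_8: node(8,0) S=25.5442 payoff=100.9258 vs cont=99.3386 → 100.9258 [stop]  node(8,1) S=35.9265 payoff=90.5435 vs cont=88.9563 → 90.5435 [stop]  node(8,2) S=50.5286 payoff=75.9414 vs cont=74.3542 → 75.9414 [stop]  node(8,3) S=71.0657 payoff=55.4043 vs cont=53.8171 → 55.4043 [stop]  node(8,4) S=99.9500 payoff=26.5200 vs cont=24.9329 → 26.5200 [stop]  node(8,5) S=140.5741 payoff=0.0000 vs cont=3.9607 → 3.9607 [wait]  node(8,6) S=197.7097 payoff=0.0000 vs cont=0.0000 → 0.0000 [wait]  node(8,7) S=278.0677 payoff=0.0000 vs cont=0.0000 → 0.0000 [wait]  node(8,8) S=391.0867 payoff=0.0000 vs cont=0.0000 → 0.0000 [wait]  ⇒ S*(8)=99.9500
t_7: node(7,0) S=30.2938 payoff=96.1762 vs cont=94.5890 → 96.1762 [stop]  node(7,1) S=42.6066 payoff=83.8634 vs cont=82.2763 → 83.8634 [stop]  node(7,2) S=59.9237 payoff=66.5463 vs cont=64.9591 → 66.5463 [stop]  node(7,3) S=84.2794 payoff=42.1906 vs cont=40.6034 → 42.1906 [stop]  node(7,4) S=118.5343 payoff=7.9357 vs cont=15.1704 → 15.1704 [wait]  node(7,5) S=166.7119 payoff=0.0000 vs cont=1.9768 → 1.9768 [wait]  node(7,6) S=234.4710 payoff=0.0000 vs cont=0.0000 → 0.0000 [wait]  node(7,7) S=329.7705 payoff=0.0000 vs cont=0.0000 → 0.0000 [wait]  ⇒ S*(7)=84.2794
t_6: node(6,0) S=35.9265 payoff=90.5435 vs cont=88.9563 → 90.5435 [stop]  node(6,1) S=50.5286 payoff=75.9414 vs cont=74.3542 → 75.9414 [stop]  node(6,2) S=71.0657 payoff=55.4043 vs cont=53.8171 → 55.4043 [stop]  node(6,3) S=99.9500 payoff=26.5200 vs cont=28.4659 → 28.4659 [wait]  node(6,4) S=140.5741 payoff=0.0000 vs cont=8.5370 → 8.5370 [wait]  node(6,5) S=197.7097 payoff=0.0000 vs cont=0.9866 → 0.9866 [wait]  node(6,6) S=278.0677 payoff=0.0000 vs cont=0.0000 → 0.0000 [wait]  ⇒ S*(6)=71.0657
t_5: node(5,0) S=42.6066 payoff=83.8634 vs cont=82.2763 → 83.8634 [stop]  node(5,1) S=59.9237 payoff=66.5463 vs cont=64.9591 → 66.5463 [stop]  node(5,2) S=84.2794 payoff=42.1906 vs cont=41.5537 → 42.1906 [stop]  node(5,3) S=118.5343 payoff=7.9357 vs cont=18.3765 → 18.3765 [wait]  node(5,4) S=166.7119 payoff=0.0000 vs cont=4.7427 → 4.7427 [wait]  node(5,5) S=234.4710 payoff=0.0000 vs cont=0.4924 → 0.4924 [wait]  ⇒ S*(5)=84.2794
t_4: node(4,0) S=50.5286 payoff=75.9414 vs cont=74.3542 → 75.9414 [stop]  node(4,1) S=71.0657 payoff=55.4043 vs cont=53.8171 → 55.4043 [stop]  node(4,2) S=99.9500 payoff=26.5200 vs cont=30.0316 → 30.0316 [wait]  node(4,3) S=140.5741 payoff=0.0000 vs cont=11.4878 → 11.4878 [wait]  node(4,4) S=197.7097 payoff=0.0000 vs cont=2.6076 → 2.6076 [wait]  ⇒ S*(4)=71.0657
t_3: node(3,0) S=59.9237 payoff=66.5463 vs cont=64.9591 → 66.5463 [stop]  node(3,1) S=84.2794 payoff=42.1906 vs cont=42.3183 → 42.3183 [wait]  node(3,2) S=118.5343 payoff=7.9357 vs cont=20.5989 → 20.5989 [wait]  node(3,3) S=166.7119 payoff=0.0000 vs cont=7.0070 → 7.0070 [wait]  ⇒ S*(3)=59.9237
t_2: node(2,0) S=71.0657 payoff=55.4043 vs cont=53.8795 → 55.4043 [stop]  node(2,1) S=99.9500 payoff=26.5200 vs cont=31.1806 → 31.1806 [wait]  node(2,2) S=140.5741 payoff=0.0000 vs cont=13.7029 → 13.7029 [wait]  ⇒ S*(2)=71.0657
t_1: node(1,0) S=84.2794 payoff=42.1906 vs cont=42.8794 → 42.8794 [wait]  node(1,1) S=118.5343 payoff=7.9357 vs cont=22.2541 → 22.2541 [wait]  ⇒ S*(1)=-
t_0: node(0,0) S=99.9500 payoff=26.5200 vs cont=32.2690 → 32.2690 [wait]  ⇒ S*(0)=-

price = 32.2690
boundary = - - 71.0657 59.9237 71.0657 84.2794 71.0657 84.2794 99.9500
tree:
32.2690
42.8794 22.2541
55.4043 31.1806 13.7029
66.5463 42.3183 20.5989 7.0070
75.9414 55.4043 30.0316 11.4878 2.6076
83.8634 66.5463 42.1906 18.3765 4.7427 0.4924
90.5435 75.9414 55.4043 28.4659 8.5370 0.9866 0.0000
96.1762 83.8634 66.5463 42.1906 15.1704 1.9768 0.0000 0.0000
100.9258 90.5435 75.9414 55.4043 26.5200 3.9607 0.0000 0.0000 0.0000
104.9307 96.1762 83.8634 66.5463 42.1906 7.9357 0.0000 0.0000 0.0000 0.0000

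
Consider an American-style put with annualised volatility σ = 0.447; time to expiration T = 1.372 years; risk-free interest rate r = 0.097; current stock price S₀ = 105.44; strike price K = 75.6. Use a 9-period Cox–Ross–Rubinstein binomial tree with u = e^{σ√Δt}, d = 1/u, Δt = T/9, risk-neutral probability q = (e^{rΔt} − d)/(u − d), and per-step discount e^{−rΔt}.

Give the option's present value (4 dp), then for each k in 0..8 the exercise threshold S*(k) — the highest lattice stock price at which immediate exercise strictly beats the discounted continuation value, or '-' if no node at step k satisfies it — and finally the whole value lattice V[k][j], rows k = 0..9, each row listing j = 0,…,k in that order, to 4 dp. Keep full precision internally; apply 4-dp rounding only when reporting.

price = 4.9388
boundary = - - - - - 44.0579 52.4591 44.0579 52.4591
tree:
4.9388
7.5916 2.4221
11.3803 4.0135 0.8963
16.5681 6.5102 1.6260 0.1903
23.3133 10.2890 2.9097 0.3854 0.0000
31.5421 15.7456 5.1164 0.7805 0.0000 0.0000
38.5978 23.1409 8.7891 1.5810 0.0000 0.0000 0.0000
44.5235 31.5421 14.6135 3.2023 0.0000 0.0000 0.0000 0.0000
49.5003 38.5978 23.1409 6.4862 0.0000 0.0000 0.0000 0.0000 0.0000
53.6801 44.5235 31.5421 13.1379 0.0000 0.0000 0.0000 0.0000 0.0000 0.0000

Δt=0.15244, u=1.19068, d=0.83985, q=0.49894, disc=e^(-rΔt)=0.98532
k=9 terminal: V=max(K-S,0) → 53.6801 44.5235 31.5421 13.1379 0.0000 0.0000 0.0000 0.0000 0.0000 0.0000
k=8: j=0 S=26.0997 intr=49.5003 cont=48.3906 V=49.5003[EX]; j=1 S=37.0022 intr=38.5978 cont=37.4881 V=38.5978[EX]; j=2 S=52.4591 intr=23.1409 cont=22.0313 V=23.1409[EX]; j=3 S=74.3726 intr=1.2274 cont=6.4862 V=6.4862[hold]; j=4 S=105.4400 intr=0.0000 cont=0.0000 V=0.0000[hold]; j=5 S=149.4851 intr=0.0000 cont=0.0000 V=0.0000[hold]; j=6 S=211.9290 intr=0.0000 cont=0.0000 V=0.0000[hold]; j=7 S=300.4573 intr=0.0000 cont=0.0000 V=0.0000[hold]; j=8 S=425.9663 intr=0.0000 cont=0.0000 V=0.0000[hold]  S*(8)=52.4591
k=7: j=0 S=31.0765 intr=44.5235 cont=43.4138 V=44.5235[EX]; j=1 S=44.0579 intr=31.5421 cont=30.4324 V=31.5421[EX]; j=2 S=62.4621 intr=13.1379 cont=14.6135 V=14.6135[hold]; j=3 S=88.5542 intr=0.0000 cont=3.2023 V=3.2023[hold]; j=4 S=125.5456 intr=0.0000 cont=0.0000 V=0.0000[hold]; j=5 S=177.9894 intr=0.0000 cont=0.0000 V=0.0000[hold]; j=6 S=252.3403 intr=0.0000 cont=0.0000 V=0.0000[hold]; j=7 S=357.7495 intr=0.0000 cont=0.0000 V=0.0000[hold]  S*(7)=44.0579
k=6: j=0 S=37.0022 intr=38.5978 cont=37.4881 V=38.5978[EX]; j=1 S=52.4591 intr=23.1409 cont=22.7567 V=23.1409[EX]; j=2 S=74.3726 intr=1.2274 cont=8.7891 V=8.7891[hold]; j=3 S=105.4400 intr=0.0000 cont=1.5810 V=1.5810[hold]; j=4 S=149.4851 intr=0.0000 cont=0.0000 V=0.0000[hold]; j=5 S=211.9290 intr=0.0000 cont=0.0000 V=0.0000[hold]; j=6 S=300.4573 intr=0.0000 cont=0.0000 V=0.0000[hold]  S*(6)=52.4591
k=5: j=0 S=44.0579 intr=31.5421 cont=30.4324 V=31.5421[EX]; j=1 S=62.4621 intr=13.1379 cont=15.7456 V=15.7456[hold]; j=2 S=88.5542 intr=0.0000 cont=5.1164 V=5.1164[hold]; j=3 S=125.5456 intr=0.0000 cont=0.7805 V=0.7805[hold]; j=4 S=177.9894 intr=0.0000 cont=0.0000 V=0.0000[hold]; j=5 S=252.3403 intr=0.0000 cont=0.0000 V=0.0000[hold]  S*(5)=44.0579
k=4: j=0 S=52.4591 intr=23.1409 cont=23.3133 V=23.3133[hold]; j=1 S=74.3726 intr=1.2274 cont=10.2890 V=10.2890[hold]; j=2 S=105.4400 intr=0.0000 cont=2.9097 V=2.9097[hold]; j=3 S=149.4851 intr=0.0000 cont=0.3854 V=0.3854[hold]; j=4 S=211.9290 intr=0.0000 cont=0.0000 V=0.0000[hold]  S*(4)=-
k=3: j=0 S=62.4621 intr=13.1379 cont=16.5681 V=16.5681[hold]; j=1 S=88.5542 intr=0.0000 cont=6.5102 V=6.5102[hold]; j=2 S=125.5456 intr=0.0000 cont=1.6260 V=1.6260[hold]; j=3 S=177.9894 intr=0.0000 cont=0.1903 V=0.1903[hold]  S*(3)=-
k=2: j=0 S=74.3726 intr=1.2274 cont=11.3803 V=11.3803[hold]; j=1 S=105.4400 intr=0.0000 cont=4.0135 V=4.0135[hold]; j=2 S=149.4851 intr=0.0000 cont=0.8963 V=0.8963[hold]  S*(2)=-
k=1: j=0 S=88.5542 intr=0.0000 cont=7.5916 V=7.5916[hold]; j=1 S=125.5456 intr=0.0000 cont=2.4221 V=2.4221[hold]  S*(1)=-
k=0: j=0 S=105.4400 intr=0.0000 cont=4.9388 V=4.9388[hold]  S*(0)=-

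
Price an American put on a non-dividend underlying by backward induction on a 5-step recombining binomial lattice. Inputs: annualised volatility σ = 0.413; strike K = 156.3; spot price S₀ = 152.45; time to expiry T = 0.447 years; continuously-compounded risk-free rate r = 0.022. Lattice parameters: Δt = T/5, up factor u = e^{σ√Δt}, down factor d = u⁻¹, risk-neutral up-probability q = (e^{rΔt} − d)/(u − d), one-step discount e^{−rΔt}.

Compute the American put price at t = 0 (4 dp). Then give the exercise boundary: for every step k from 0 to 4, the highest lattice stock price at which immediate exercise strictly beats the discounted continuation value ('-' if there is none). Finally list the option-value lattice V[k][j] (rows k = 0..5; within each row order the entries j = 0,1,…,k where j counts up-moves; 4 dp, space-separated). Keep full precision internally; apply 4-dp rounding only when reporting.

price = 18.9778
boundary = - - - 105.2541 119.0882
tree:
18.9778
27.5465 9.6655
38.4366 15.7256 3.0640
51.0459 24.7766 5.8713 0.0000
63.2728 37.2118 11.2509 0.0000 0.0000
74.0795 51.0459 21.5595 0.0000 0.0000 0.0000

Δt=0.08940, u=1.13143, d=0.88383, q=0.47712, disc=e^(-rΔt)=0.99804
k=5 terminal: V=max(K-S,0) → 74.0795 51.0459 21.5595 0.0000 0.0000 0.0000
k=4: j=0 S=93.0272 intr=63.2728 cont=62.9657 V=63.2728[EX]; j=1 S=119.0882 intr=37.2118 cont=36.9047 V=37.2118[EX]; j=2 S=152.4500 intr=3.8500 cont=11.2509 V=11.2509[hold]; j=3 S=195.1580 intr=0.0000 cont=0.0000 V=0.0000[hold]; j=4 S=249.8303 intr=0.0000 cont=0.0000 V=0.0000[hold]  S*(4)=119.0882
k=3: j=0 S=105.2541 intr=51.0459 cont=50.7388 V=51.0459[EX]; j=1 S=134.7405 intr=21.5595 cont=24.7766 V=24.7766[hold]; j=2 S=172.4872 intr=0.0000 cont=5.8713 V=5.8713[hold]; j=3 S=220.8085 intr=0.0000 cont=0.0000 V=0.0000[hold]  S*(3)=105.2541
k=2: j=0 S=119.0882 intr=37.2118 cont=38.4366 V=38.4366[hold]; j=1 S=152.4500 intr=3.8500 cont=15.7256 V=15.7256[hold]; j=2 S=195.1580 intr=0.0000 cont=3.0640 V=3.0640[hold]  S*(2)=-
k=1: j=0 S=134.7405 intr=21.5595 cont=27.5465 V=27.5465[hold]; j=1 S=172.4872 intr=0.0000 cont=9.6655 V=9.6655[hold]  S*(1)=-
k=0: j=0 S=152.4500 intr=3.8500 cont=18.9778 V=18.9778[hold]  S*(0)=-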